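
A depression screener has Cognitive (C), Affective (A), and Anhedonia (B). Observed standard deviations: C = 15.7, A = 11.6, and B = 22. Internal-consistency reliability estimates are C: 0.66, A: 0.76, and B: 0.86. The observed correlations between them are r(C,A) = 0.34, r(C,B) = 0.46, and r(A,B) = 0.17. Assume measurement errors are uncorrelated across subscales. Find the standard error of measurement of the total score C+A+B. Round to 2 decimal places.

13.56

Var(total) = 865.05 + 528.378 = 1393.43.
True-score variance = 681.189 + 528.378 = 1209.57, so reliability = 0.8681.
Error variance = 1393.43 − 1209.57 = 183.861; SEM = √183.861 = 13.56.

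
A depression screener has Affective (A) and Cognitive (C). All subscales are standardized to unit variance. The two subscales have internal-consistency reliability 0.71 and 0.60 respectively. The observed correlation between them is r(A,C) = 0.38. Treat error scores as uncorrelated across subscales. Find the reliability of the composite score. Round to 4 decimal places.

0.7500

Var(A+C) = 2 + 2·[0.38] = 2 + 0.76 = 2.76.
Because errors are independent across components, Cov(Tᵢ,Tⱼ) = Cov(Xᵢ,Xⱼ); the off-diagonal part of the true-score variance is the same as above.
True-score variance = [0.71 + 0.60] + 0.76 = 1.31 + 0.76 = 2.07.
Reliability = 2.07 / 2.76 = 0.7500.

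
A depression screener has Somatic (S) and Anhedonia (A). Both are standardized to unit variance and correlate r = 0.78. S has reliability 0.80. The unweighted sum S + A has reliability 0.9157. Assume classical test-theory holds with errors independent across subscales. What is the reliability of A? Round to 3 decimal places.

Var(S+A) = 2 + 2·0.78 = 3.560.
True-score variance = ρ_S + ρ_A + 2·0.78, so 0.9157 = (0.80 + ρ_A + 1.56) / 3.560.
ρ_A = 0.9157·3.560 − 0.80 − 1.56 = 0.900.

0.900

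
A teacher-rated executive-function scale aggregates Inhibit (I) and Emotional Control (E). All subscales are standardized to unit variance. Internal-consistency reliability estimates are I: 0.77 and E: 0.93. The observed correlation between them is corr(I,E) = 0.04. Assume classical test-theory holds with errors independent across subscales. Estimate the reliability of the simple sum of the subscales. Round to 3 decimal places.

0.856

Var(I+E) = 2 + 2·[0.04] = 2 + 0.08 = 2.08.
Under uncorrelated errors the observed covariances equal the true-score covariances, so only the own-variance terms attenuate.
True-score variance = [0.77 + 0.93] + 0.08 = 1.7 + 0.08 = 1.78.
Reliability = 1.78 / 2.08 = 0.856.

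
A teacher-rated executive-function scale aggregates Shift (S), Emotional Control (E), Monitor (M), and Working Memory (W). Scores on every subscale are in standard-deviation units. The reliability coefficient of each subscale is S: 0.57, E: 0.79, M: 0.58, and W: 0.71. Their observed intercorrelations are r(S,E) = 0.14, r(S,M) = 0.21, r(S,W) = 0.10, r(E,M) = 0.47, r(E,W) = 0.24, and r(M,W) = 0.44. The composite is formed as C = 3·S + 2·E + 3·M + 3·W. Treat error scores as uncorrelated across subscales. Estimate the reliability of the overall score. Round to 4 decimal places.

0.7971

Var(C) = 3² + 2² + 3² + 3² + 2·[6·0.14 + 9·0.21 + 9·0.10 + 6·0.47 + 6·0.24 + 9·0.44] = 31 + 23.7 = 54.7.
With uncorrelated errors the cross-covariances are all true-score covariance, so they carry over unchanged; only the diagonal terms shrink to ρᵢσᵢ².
True-score variance = [3²·0.57 + 2²·0.79 + 3²·0.58 + 3²·0.71] + 23.7 = 19.9 + 23.7 = 43.6.
Reliability = 43.6 / 54.7 = 0.7971.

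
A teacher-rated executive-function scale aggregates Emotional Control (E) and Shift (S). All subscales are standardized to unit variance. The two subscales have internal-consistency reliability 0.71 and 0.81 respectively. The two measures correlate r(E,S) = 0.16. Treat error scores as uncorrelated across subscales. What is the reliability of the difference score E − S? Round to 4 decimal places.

Var(E−S) = 1 + 1 − 2·0.16 = 2 − 0.32 = 1.68.
Because errors are independent across components, Cov(Tᵢ,Tⱼ) = Cov(Xᵢ,Xⱼ); the off-diagonal part of the true-score variance is the same as above.
True-score variance = [0.71 + 0.81] − 0.32 = 1.52 − 0.32 = 1.2.
Reliability = 1.2 / 1.68 = 0.7143.

0.7143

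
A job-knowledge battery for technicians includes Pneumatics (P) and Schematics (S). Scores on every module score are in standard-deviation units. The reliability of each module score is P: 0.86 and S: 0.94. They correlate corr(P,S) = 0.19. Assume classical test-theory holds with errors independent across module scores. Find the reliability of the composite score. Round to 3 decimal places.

Var(P+S) = 2 + 2·[0.19] = 2 + 0.38 = 2.38.
Under uncorrelated errors the observed covariances equal the true-score covariances, so only the own-variance terms attenuate.
True-score variance = [0.86 + 0.94] + 0.38 = 1.8 + 0.38 = 2.18.
Reliability = 2.18 / 2.38 = 0.916.

0.916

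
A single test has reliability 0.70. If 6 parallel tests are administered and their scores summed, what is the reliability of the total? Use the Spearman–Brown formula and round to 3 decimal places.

ρ_k = kρ / (1 + (k−1)ρ) = 6·0.70 / (1 + 5·0.70) = 4.200 / 4.500 = 0.933.

0.933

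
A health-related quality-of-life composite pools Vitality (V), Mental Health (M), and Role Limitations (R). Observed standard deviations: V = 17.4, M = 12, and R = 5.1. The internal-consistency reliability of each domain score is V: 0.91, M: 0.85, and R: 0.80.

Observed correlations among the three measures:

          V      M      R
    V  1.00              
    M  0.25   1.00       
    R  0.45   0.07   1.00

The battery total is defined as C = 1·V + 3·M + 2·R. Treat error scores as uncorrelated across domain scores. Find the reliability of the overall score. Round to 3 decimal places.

0.891

Var(C) = 17.4² + 3²·12² + 2²·5.1² + 2·[3·17.4·12·0.25 + 2·17.4·5.1·0.45 + 6·12·5.1·0.07] = 1702.8 + 524.34 = 2227.14.
Under uncorrelated errors the observed covariances equal the true-score covariances, so only the own-variance terms attenuate.
True-score variance = [17.4²·0.91 + 3²·12²·0.85 + 2²·5.1²·0.80] + 524.34 = 1460.34 + 524.34 = 1984.68.
Reliability = 1984.68 / 2227.14 = 0.891.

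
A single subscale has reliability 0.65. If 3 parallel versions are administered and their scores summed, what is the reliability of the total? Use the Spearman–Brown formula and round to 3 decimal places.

0.848

ρ_k = kρ / (1 + (k−1)ρ) = 3·0.65 / (1 + 2·0.65) = 1.950 / 2.300 = 0.848.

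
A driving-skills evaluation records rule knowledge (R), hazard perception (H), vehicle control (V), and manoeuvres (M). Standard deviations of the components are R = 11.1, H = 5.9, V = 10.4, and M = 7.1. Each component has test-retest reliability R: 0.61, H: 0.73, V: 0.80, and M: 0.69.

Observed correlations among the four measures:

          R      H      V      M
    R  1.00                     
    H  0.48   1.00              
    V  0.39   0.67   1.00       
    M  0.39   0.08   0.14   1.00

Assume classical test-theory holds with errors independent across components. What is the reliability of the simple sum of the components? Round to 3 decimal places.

Var(R+H+V+M) = 11.1² + 5.9² + 10.4² + 7.1² + 2·[11.1·5.9·0.48 + 11.1·10.4·0.39 + 11.1·7.1·0.39 + 5.9·10.4·0.67 + 5.9·7.1·0.08 + 10.4·7.1·0.14] = 316.59 + 323.985 = 640.575.
With uncorrelated errors the cross-covariances are all true-score covariance, so they carry over unchanged; only the diagonal terms shrink to ρᵢσᵢ².
True-score variance = [11.1²·0.61 + 5.9²·0.73 + 10.4²·0.80 + 7.1²·0.69] + 323.985 = 221.88 + 323.985 = 545.866.
Reliability = 545.866 / 640.575 = 0.852.

0.852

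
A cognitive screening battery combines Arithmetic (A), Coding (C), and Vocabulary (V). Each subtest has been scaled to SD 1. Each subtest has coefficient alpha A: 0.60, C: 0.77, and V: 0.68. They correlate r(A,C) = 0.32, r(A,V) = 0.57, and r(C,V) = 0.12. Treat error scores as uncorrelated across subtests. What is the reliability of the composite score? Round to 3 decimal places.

0.811

Var(A+C+V) = 3 + 2·[0.32 + 0.57 + 0.12] = 3 + 2.02 = 5.02.
Under uncorrelated errors the observed covariances equal the true-score covariances, so only the own-variance terms attenuate.
True-score variance = [0.60 + 0.77 + 0.68] + 2.02 = 2.05 + 2.02 = 4.07.
Reliability = 4.07 / 5.02 = 0.811.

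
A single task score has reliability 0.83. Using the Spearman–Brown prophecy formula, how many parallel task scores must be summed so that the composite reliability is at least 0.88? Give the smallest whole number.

2

k ≥ ρ*(1−ρ₁)/(ρ₁(1−ρ*)) = 0.88·0.17 / (0.83·0.12) = 1.502.
Smallest integer k = 2.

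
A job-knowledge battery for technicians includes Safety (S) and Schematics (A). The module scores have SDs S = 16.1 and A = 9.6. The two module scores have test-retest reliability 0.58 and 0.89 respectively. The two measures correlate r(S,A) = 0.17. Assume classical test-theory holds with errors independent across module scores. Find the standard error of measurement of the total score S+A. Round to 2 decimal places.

10.91

Var(total) = 351.37 + 52.5504 = 403.92.
True-score variance = 232.364 + 52.5504 = 284.915, so reliability = 0.7054.
Error variance = 403.92 − 284.915 = 119.006; SEM = √119.006 = 10.91.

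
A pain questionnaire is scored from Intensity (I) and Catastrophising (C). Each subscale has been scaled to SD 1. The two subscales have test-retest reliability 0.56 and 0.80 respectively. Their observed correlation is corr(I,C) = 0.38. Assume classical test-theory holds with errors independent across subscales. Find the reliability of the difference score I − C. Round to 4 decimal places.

Var(I−C) = 1 + 1 − 2·0.38 = 2 − 0.76 = 1.24.
Because errors are independent across components, Cov(Tᵢ,Tⱼ) = Cov(Xᵢ,Xⱼ); the off-diagonal part of the true-score variance is the same as above.
True-score variance = [0.56 + 0.80] − 0.76 = 1.36 − 0.76 = 0.6.
Reliability = 0.6 / 1.24 = 0.4839.

0.4839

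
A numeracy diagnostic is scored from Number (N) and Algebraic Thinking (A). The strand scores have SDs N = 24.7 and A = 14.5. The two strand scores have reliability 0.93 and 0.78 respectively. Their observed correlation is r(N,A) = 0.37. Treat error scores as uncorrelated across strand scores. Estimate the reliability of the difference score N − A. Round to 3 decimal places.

Var(N−A) = 24.7² + 14.5² − 2·24.7·14.5·0.37 = 820.34 − 265.031 = 555.309.
With uncorrelated errors the cross-covariances are all true-score covariance, so they carry over unchanged; only the diagonal terms shrink to ρᵢσᵢ².
True-score variance = [24.7²·0.93 + 14.5²·0.78] − 265.031 = 731.379 − 265.031 = 466.348.
Reliability = 466.348 / 555.309 = 0.840.

0.840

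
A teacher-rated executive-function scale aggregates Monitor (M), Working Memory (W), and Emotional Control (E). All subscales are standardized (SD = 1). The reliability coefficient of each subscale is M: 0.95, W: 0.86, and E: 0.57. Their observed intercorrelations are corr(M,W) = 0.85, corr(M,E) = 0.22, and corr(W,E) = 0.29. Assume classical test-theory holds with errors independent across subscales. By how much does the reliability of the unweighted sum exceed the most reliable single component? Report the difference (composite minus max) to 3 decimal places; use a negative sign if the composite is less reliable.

Var(sum) = 3 + 2.72 = 5.72; true-score variance = 2.38 + 2.72 = 5.1; composite reliability = 0.8916.
Max component reliability = 0.9500.
Difference = 0.8916 − 0.9500 = -0.058.

-0.058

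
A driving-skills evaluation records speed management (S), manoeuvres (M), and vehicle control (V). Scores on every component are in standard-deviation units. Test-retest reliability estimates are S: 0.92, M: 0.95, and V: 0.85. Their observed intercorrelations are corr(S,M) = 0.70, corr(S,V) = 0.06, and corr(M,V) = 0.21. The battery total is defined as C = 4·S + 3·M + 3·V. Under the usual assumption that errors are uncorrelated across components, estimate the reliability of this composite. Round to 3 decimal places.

Var(C) = 4² + 3² + 3² + 2·[12·0.70 + 12·0.06 + 9·0.21] = 34 + 22.02 = 56.02.
Because errors are independent across components, Cov(Tᵢ,Tⱼ) = Cov(Xᵢ,Xⱼ); the off-diagonal part of the true-score variance is the same as above.
True-score variance = [4²·0.92 + 3²·0.95 + 3²·0.85] + 22.02 = 30.92 + 22.02 = 52.94.
Reliability = 52.94 / 56.02 = 0.945.

0.945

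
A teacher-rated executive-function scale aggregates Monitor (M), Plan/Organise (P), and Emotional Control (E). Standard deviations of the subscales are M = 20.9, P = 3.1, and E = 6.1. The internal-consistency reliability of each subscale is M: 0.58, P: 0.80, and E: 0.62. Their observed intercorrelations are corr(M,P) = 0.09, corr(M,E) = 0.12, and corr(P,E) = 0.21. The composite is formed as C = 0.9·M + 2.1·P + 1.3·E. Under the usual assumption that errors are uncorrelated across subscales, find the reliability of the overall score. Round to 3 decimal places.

Var(C) = 0.9²·20.9² + 2.1²·3.1² + 1.3²·6.1² + 2·[1.89·20.9·3.1·0.09 + 1.17·20.9·6.1·0.12 + 2.73·3.1·6.1·0.21] = 459.081 + 79.523 = 538.604.
With uncorrelated errors the cross-covariances are all true-score covariance, so they carry over unchanged; only the diagonal terms shrink to ρᵢσᵢ².
True-score variance = [0.9²·20.9²·0.58 + 2.1²·3.1²·0.80 + 1.3²·6.1²·0.62] + 79.523 = 278.106 + 79.523 = 357.629.
Reliability = 357.629 / 538.604 = 0.664.

0.664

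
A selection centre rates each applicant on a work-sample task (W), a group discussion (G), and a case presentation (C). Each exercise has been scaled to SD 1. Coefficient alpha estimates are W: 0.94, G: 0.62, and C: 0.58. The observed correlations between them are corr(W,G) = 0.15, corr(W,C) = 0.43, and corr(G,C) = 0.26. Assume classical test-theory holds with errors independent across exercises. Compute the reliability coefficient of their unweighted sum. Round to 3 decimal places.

Var(W+G+C) = 3 + 2·[0.15 + 0.43 + 0.26] = 3 + 1.68 = 4.68.
With uncorrelated errors the cross-covariances are all true-score covariance, so they carry over unchanged; only the diagonal terms shrink to ρᵢσᵢ².
True-score variance = [0.94 + 0.62 + 0.58] + 1.68 = 2.14 + 1.68 = 3.82.
Reliability = 3.82 / 4.68 = 0.816.

0.816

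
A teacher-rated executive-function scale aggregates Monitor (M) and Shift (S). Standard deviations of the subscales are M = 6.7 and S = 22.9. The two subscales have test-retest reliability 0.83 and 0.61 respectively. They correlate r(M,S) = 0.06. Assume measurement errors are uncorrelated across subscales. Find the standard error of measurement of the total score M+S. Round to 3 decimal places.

Var(total) = 569.3 + 18.4116 = 587.712.
True-score variance = 357.149 + 18.4116 = 375.56, so reliability = 0.6390.
Error variance = 587.712 − 375.56 = 212.151; SEM = √212.151 = 14.565.

14.565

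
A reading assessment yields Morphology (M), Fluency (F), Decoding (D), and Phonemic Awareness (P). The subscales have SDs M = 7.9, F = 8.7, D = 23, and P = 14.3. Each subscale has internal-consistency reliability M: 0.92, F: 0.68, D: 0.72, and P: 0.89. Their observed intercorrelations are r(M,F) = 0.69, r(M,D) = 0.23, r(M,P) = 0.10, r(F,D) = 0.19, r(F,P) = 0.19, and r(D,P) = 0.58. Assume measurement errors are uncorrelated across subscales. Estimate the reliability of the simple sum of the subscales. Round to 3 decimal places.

Var(M+F+D+P) = 7.9² + 8.7² + 23² + 14.3² + 2·[7.9·8.7·0.69 + 7.9·23·0.23 + 7.9·14.3·0.10 + 8.7·23·0.19 + 8.7·14.3·0.19 + 23·14.3·0.58] = 871.59 + 705.861 = 1577.45.
Because errors are independent across components, Cov(Tᵢ,Tⱼ) = Cov(Xᵢ,Xⱼ); the off-diagonal part of the true-score variance is the same as above.
True-score variance = [7.9²·0.92 + 8.7²·0.68 + 23²·0.72 + 14.3²·0.89] + 705.861 = 671.763 + 705.861 = 1377.62.
Reliability = 1377.62 / 1577.45 = 0.873.

0.873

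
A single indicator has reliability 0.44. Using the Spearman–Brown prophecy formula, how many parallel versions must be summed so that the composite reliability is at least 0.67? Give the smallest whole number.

3

k ≥ ρ*(1−ρ₁)/(ρ₁(1−ρ*)) = 0.67·0.56 / (0.44·0.33) = 2.584.
Smallest integer k = 3.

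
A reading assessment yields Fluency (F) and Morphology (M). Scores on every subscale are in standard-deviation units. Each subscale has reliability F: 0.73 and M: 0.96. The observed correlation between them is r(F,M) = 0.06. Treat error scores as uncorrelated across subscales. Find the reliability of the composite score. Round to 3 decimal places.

Var(F+M) = 2 + 2·[0.06] = 2 + 0.12 = 2.12.
Under uncorrelated errors the observed covariances equal the true-score covariances, so only the own-variance terms attenuate.
True-score variance = [0.73 + 0.96] + 0.12 = 1.69 + 0.12 = 1.81.
Reliability = 1.81 / 2.12 = 0.854.

0.854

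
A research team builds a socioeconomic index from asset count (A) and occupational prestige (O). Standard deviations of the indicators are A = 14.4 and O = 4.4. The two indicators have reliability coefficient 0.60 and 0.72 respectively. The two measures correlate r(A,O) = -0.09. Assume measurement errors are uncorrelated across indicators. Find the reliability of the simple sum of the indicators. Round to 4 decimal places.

0.5896

Var(A+O) = 14.4² + 4.4² + 2·[14.4·4.4·(-0.09)] = 226.72 − 11.4048 = 215.315.
Under uncorrelated errors the observed covariances equal the true-score covariances, so only the own-variance terms attenuate.
True-score variance = [14.4²·0.60 + 4.4²·0.72] − 11.4048 = 138.355 − 11.4048 = 126.95.
Reliability = 126.95 / 215.315 = 0.5896.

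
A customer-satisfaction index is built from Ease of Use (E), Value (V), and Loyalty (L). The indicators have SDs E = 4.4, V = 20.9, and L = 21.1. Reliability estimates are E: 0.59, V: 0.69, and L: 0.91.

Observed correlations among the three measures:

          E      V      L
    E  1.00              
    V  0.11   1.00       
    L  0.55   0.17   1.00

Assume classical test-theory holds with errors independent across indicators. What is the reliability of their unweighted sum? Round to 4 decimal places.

Var(E+V+L) = 4.4² + 20.9² + 21.1² + 2·[4.4·20.9·0.11 + 4.4·21.1·0.55 + 20.9·21.1·0.17] = 901.38 + 272.292 = 1173.67.
Because errors are independent across components, Cov(Tᵢ,Tⱼ) = Cov(Xᵢ,Xⱼ); the off-diagonal part of the true-score variance is the same as above.
True-score variance = [4.4²·0.59 + 20.9²·0.69 + 21.1²·0.91] + 272.292 = 717.962 + 272.292 = 990.254.
Reliability = 990.254 / 1173.67 = 0.8437.

0.8437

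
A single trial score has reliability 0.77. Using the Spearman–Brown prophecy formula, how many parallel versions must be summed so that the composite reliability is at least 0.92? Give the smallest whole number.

4

k ≥ ρ*(1−ρ₁)/(ρ₁(1−ρ*)) = 0.92·0.23 / (0.77·0.08) = 3.435.
Smallest integer k = 4.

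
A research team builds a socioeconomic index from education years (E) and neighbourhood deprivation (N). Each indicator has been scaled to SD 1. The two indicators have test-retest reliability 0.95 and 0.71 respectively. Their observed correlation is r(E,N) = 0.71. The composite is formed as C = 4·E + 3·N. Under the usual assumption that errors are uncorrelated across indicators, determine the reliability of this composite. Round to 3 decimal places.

0.919

Var(C) = 4² + 3² + 2·[12·0.71] = 25 + 17.04 = 42.04.
Because errors are independent across components, Cov(Tᵢ,Tⱼ) = Cov(Xᵢ,Xⱼ); the off-diagonal part of the true-score variance is the same as above.
True-score variance = [4²·0.95 + 3²·0.71] + 17.04 = 21.59 + 17.04 = 38.63.
Reliability = 38.63 / 42.04 = 0.919.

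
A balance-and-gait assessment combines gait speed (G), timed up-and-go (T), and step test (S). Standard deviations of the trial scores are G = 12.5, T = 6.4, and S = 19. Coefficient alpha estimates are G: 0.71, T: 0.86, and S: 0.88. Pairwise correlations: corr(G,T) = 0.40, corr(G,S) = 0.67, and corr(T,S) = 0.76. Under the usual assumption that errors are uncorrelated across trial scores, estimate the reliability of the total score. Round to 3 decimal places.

0.916

Var(G+T+S) = 12.5² + 6.4² + 19² + 2·[12.5·6.4·0.40 + 12.5·19·0.67 + 6.4·19·0.76] = 558.21 + 567.082 = 1125.29.
Because errors are independent across components, Cov(Tᵢ,Tⱼ) = Cov(Xᵢ,Xⱼ); the off-diagonal part of the true-score variance is the same as above.
True-score variance = [12.5²·0.71 + 6.4²·0.86 + 19²·0.88] + 567.082 = 463.843 + 567.082 = 1030.93.
Reliability = 1030.93 / 1125.29 = 0.916.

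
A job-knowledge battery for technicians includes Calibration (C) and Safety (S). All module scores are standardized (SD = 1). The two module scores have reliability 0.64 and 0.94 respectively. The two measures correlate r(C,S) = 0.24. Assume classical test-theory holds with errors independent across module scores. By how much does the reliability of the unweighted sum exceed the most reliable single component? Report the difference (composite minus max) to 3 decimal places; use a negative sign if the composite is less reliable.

-0.109

Var(sum) = 2 + 0.48 = 2.48; true-score variance = 1.58 + 0.48 = 2.06; composite reliability = 0.8306.
Max component reliability = 0.9400.
Difference = 0.8306 − 0.9400 = -0.109.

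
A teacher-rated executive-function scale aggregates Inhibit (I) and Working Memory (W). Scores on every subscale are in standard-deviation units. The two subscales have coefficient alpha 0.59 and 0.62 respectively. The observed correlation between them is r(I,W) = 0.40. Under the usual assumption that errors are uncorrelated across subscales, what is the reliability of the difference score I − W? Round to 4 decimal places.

0.3417

Var(I−W) = 1 + 1 − 2·0.40 = 2 − 0.8 = 1.2.
With uncorrelated errors the cross-covariances are all true-score covariance, so they carry over unchanged; only the diagonal terms shrink to ρᵢσᵢ².
True-score variance = [0.59 + 0.62] − 0.8 = 1.21 − 0.8 = 0.41.
Reliability = 0.41 / 1.2 = 0.3417.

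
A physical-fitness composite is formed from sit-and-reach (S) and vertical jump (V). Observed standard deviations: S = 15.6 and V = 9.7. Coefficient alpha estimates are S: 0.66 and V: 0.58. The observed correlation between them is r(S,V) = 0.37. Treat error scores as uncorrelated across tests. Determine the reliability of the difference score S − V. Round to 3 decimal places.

0.458

Var(S−V) = 15.6² + 9.7² − 2·15.6·9.7·0.37 = 337.45 − 111.977 = 225.473.
Under uncorrelated errors the observed covariances equal the true-score covariances, so only the own-variance terms attenuate.
True-score variance = [15.6²·0.66 + 9.7²·0.58] − 111.977 = 215.19 − 111.977 = 103.213.
Reliability = 103.213 / 225.473 = 0.458.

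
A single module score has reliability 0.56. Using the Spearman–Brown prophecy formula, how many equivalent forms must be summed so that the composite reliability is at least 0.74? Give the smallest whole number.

k ≥ ρ*(1−ρ₁)/(ρ₁(1−ρ*)) = 0.74·0.44 / (0.56·0.26) = 2.236.
Smallest integer k = 3.

3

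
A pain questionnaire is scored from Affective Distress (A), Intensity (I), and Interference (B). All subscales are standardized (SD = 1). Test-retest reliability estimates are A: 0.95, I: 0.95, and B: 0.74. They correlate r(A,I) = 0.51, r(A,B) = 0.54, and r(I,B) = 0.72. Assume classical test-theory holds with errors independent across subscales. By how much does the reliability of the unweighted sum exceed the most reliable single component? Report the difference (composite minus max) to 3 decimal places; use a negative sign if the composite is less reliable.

Var(sum) = 3 + 3.54 = 6.54; true-score variance = 2.64 + 3.54 = 6.18; composite reliability = 0.9450.
Max component reliability = 0.9500.
Difference = 0.9450 − 0.9500 = -0.005.

-0.005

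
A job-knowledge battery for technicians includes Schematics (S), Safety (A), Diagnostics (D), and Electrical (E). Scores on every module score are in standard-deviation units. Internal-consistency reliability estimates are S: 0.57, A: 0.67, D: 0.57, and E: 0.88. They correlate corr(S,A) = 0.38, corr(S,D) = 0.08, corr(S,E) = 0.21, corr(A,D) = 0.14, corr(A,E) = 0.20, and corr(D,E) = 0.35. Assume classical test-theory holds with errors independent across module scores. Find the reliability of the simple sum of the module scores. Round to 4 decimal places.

Var(S+A+D+E) = 4 + 2·[0.38 + 0.08 + 0.21 + 0.14 + 0.20 + 0.35] = 4 + 2.72 = 6.72.
With uncorrelated errors the cross-covariances are all true-score covariance, so they carry over unchanged; only the diagonal terms shrink to ρᵢσᵢ².
True-score variance = [0.57 + 0.67 + 0.57 + 0.88] + 2.72 = 2.69 + 2.72 = 5.41.
Reliability = 5.41 / 6.72 = 0.8051.

0.8051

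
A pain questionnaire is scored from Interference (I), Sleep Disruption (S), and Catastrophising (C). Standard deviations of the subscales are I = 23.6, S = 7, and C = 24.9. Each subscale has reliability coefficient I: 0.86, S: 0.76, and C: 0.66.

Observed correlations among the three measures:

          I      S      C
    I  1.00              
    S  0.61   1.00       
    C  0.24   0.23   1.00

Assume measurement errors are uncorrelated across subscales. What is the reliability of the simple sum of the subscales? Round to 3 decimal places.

0.832

Var(I+S+C) = 23.6² + 7² + 24.9² + 2·[23.6·7·0.61 + 23.6·24.9·0.24 + 7·24.9·0.23] = 1225.97 + 563.789 = 1789.76.
With uncorrelated errors the cross-covariances are all true-score covariance, so they carry over unchanged; only the diagonal terms shrink to ρᵢσᵢ².
True-score variance = [23.6²·0.86 + 7²·0.76 + 24.9²·0.66] + 563.789 = 925.432 + 563.789 = 1489.22.
Reliability = 1489.22 / 1789.76 = 0.832.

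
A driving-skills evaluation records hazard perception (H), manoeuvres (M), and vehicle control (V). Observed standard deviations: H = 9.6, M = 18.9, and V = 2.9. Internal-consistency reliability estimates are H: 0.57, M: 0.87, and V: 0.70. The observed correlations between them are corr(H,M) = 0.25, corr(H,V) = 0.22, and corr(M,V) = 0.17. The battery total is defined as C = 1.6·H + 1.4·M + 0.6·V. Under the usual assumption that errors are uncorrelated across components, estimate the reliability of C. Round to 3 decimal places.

Var(C) = 1.6²·9.6² + 1.4²·18.9² + 0.6²·2.9² + 2·[2.24·9.6·18.9·0.25 + 0.96·9.6·2.9·0.22 + 0.84·18.9·2.9·0.17] = 939.089 + 230.626 = 1169.71.
Because errors are independent across components, Cov(Tᵢ,Tⱼ) = Cov(Xᵢ,Xⱼ); the off-diagonal part of the true-score variance is the same as above.
True-score variance = [1.6²·9.6²·0.57 + 1.4²·18.9²·0.87 + 0.6²·2.9²·0.70] + 230.626 = 745.714 + 230.626 = 976.34.
Reliability = 976.34 / 1169.71 = 0.835.

0.835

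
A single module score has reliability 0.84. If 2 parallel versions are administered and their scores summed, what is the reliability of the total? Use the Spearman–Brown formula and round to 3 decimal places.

0.913

ρ_k = kρ / (1 + (k−1)ρ) = 2·0.84 / (1 + 1·0.84) = 1.680 / 1.840 = 0.913.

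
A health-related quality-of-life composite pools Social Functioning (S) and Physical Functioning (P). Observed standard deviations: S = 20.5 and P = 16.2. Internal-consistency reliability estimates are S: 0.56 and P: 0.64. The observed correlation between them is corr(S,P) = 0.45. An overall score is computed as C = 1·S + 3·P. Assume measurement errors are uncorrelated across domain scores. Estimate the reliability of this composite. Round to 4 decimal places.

0.7186

Var(C) = 20.5² + 3²·16.2² + 2·[3·20.5·16.2·0.45] = 2782.21 + 896.67 = 3678.88.
With uncorrelated errors the cross-covariances are all true-score covariance, so they carry over unchanged; only the diagonal terms shrink to ρᵢσᵢ².
True-score variance = [20.5²·0.56 + 3²·16.2²·0.64] + 896.67 = 1746.99 + 896.67 = 2643.66.
Reliability = 2643.66 / 3678.88 = 0.7186.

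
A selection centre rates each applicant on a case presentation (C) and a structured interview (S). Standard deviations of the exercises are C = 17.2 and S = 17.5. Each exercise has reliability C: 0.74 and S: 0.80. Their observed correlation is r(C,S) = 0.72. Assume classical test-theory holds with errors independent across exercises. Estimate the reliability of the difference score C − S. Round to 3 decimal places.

Var(C−S) = 17.2² + 17.5² − 2·17.2·17.5·0.72 = 602.09 − 433.44 = 168.65.
With uncorrelated errors the cross-covariances are all true-score covariance, so they carry over unchanged; only the diagonal terms shrink to ρᵢσᵢ².
True-score variance = [17.2²·0.74 + 17.5²·0.80] − 433.44 = 463.922 − 433.44 = 30.4816.
Reliability = 30.4816 / 168.65 = 0.181.

0.181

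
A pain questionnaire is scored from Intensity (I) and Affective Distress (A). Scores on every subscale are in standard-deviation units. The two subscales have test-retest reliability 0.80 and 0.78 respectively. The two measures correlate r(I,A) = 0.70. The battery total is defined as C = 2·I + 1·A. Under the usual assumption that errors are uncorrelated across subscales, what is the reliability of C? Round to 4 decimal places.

Var(C) = 2² + 1 + 2·[2·0.70] = 5 + 2.8 = 7.8.
With uncorrelated errors the cross-covariances are all true-score covariance, so they carry over unchanged; only the diagonal terms shrink to ρᵢσᵢ².
True-score variance = [2²·0.80 + 0.78] + 2.8 = 3.98 + 2.8 = 6.78.
Reliability = 6.78 / 7.8 = 0.8692.

0.8692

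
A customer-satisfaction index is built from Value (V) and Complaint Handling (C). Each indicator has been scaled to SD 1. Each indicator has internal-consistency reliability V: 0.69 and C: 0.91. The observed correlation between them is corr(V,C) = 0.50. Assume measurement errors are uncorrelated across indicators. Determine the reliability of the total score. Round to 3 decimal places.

0.867

Var(V+C) = 2 + 2·[0.50] = 2 + 1 = 3.
Under uncorrelated errors the observed covariances equal the true-score covariances, so only the own-variance terms attenuate.
True-score variance = [0.69 + 0.91] + 1 = 1.6 + 1 = 2.6.
Reliability = 2.6 / 3 = 0.867.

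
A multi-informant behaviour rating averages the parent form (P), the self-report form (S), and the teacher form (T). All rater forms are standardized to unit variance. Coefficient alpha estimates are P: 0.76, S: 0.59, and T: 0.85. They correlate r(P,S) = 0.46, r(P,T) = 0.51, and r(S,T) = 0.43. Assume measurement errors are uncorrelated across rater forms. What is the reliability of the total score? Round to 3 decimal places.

Var(P+S+T) = 3 + 2·[0.46 + 0.51 + 0.43] = 3 + 2.8 = 5.8.
With uncorrelated errors the cross-covariances are all true-score covariance, so they carry over unchanged; only the diagonal terms shrink to ρᵢσᵢ².
True-score variance = [0.76 + 0.59 + 0.85] + 2.8 = 2.2 + 2.8 = 5.
Reliability = 5 / 5.8 = 0.862.

0.862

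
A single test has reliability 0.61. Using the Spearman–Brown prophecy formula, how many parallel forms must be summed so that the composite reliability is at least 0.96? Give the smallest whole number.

k ≥ ρ*(1−ρ₁)/(ρ₁(1−ρ*)) = 0.96·0.39 / (0.61·0.04) = 15.344.
Smallest integer k = 16.

16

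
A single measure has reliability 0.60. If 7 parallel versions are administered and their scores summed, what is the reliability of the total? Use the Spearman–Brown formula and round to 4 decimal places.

ρ_k = kρ / (1 + (k−1)ρ) = 7·0.60 / (1 + 6·0.60) = 4.200 / 4.600 = 0.9130.

0.9130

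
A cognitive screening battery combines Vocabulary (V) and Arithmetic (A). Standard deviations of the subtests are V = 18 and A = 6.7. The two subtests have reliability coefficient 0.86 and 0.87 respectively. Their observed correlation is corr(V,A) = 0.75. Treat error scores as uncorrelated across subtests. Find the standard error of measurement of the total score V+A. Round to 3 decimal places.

Var(total) = 368.89 + 180.9 = 549.79.
True-score variance = 317.694 + 180.9 = 498.594, so reliability = 0.9069.
Error variance = 549.79 − 498.594 = 51.1957; SEM = √51.1957 = 7.155.

7.155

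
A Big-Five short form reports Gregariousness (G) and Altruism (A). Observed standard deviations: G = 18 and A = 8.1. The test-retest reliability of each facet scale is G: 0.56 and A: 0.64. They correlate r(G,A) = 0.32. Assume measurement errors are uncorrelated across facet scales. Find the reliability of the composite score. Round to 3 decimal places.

0.656

Var(G+A) = 18² + 8.1² + 2·[18·8.1·0.32] = 389.61 + 93.312 = 482.922.
Under uncorrelated errors the observed covariances equal the true-score covariances, so only the own-variance terms attenuate.
True-score variance = [18²·0.56 + 8.1²·0.64] + 93.312 = 223.43 + 93.312 = 316.742.
Reliability = 316.742 / 482.922 = 0.656.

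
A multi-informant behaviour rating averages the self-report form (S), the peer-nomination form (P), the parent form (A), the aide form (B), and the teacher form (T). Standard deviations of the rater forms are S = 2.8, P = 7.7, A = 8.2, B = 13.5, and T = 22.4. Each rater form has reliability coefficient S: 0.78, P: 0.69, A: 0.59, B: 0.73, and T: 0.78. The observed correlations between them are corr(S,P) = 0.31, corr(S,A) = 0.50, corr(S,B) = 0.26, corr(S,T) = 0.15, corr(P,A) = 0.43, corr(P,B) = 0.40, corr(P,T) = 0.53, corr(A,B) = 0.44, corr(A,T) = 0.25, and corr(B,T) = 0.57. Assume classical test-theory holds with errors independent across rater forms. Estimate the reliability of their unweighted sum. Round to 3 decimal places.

Var(S+P+A+B+T) = 2.8² + 7.7² + 8.2² + 13.5² + 22.4² + 2·[2.8·7.7·0.31 + 2.8·8.2·0.50 + 2.8·13.5·0.26 + 2.8·22.4·0.15 + 7.7·8.2·0.43 + 7.7·13.5·0.40 + 7.7·22.4·0.53 + 8.2·13.5·0.44 + 8.2·22.4·0.25 + 13.5·22.4·0.57] = 818.38 + 929.08 = 1747.46.
Because errors are independent across components, Cov(Tᵢ,Tⱼ) = Cov(Xᵢ,Xⱼ); the off-diagonal part of the true-score variance is the same as above.
True-score variance = [2.8²·0.78 + 7.7²·0.69 + 8.2²·0.59 + 13.5²·0.73 + 22.4²·0.78] + 929.08 = 611.112 + 929.08 = 1540.19.
Reliability = 1540.19 / 1747.46 = 0.881.

0.881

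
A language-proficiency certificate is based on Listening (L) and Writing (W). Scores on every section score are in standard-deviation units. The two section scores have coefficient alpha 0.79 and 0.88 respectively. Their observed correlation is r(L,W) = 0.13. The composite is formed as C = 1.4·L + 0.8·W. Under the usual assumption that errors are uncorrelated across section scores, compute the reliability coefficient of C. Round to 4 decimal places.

0.8311

Var(C) = 1.4² + 0.8² + 2·[1.12·0.13] = 2.6 + 0.2912 = 2.8912.
Because errors are independent across components, Cov(Tᵢ,Tⱼ) = Cov(Xᵢ,Xⱼ); the off-diagonal part of the true-score variance is the same as above.
True-score variance = [1.4²·0.79 + 0.8²·0.88] + 0.2912 = 2.1116 + 0.2912 = 2.4028.
Reliability = 2.4028 / 2.8912 = 0.8311.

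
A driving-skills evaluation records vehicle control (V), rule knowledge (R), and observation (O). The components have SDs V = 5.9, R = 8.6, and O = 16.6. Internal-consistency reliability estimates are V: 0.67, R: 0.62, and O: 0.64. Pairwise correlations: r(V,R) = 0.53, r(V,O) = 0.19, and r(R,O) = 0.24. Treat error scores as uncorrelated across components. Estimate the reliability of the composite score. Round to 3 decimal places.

Var(V+R+O) = 5.9² + 8.6² + 16.6² + 2·[5.9·8.6·0.53 + 5.9·16.6·0.19 + 8.6·16.6·0.24] = 384.33 + 159.526 = 543.856.
With uncorrelated errors the cross-covariances are all true-score covariance, so they carry over unchanged; only the diagonal terms shrink to ρᵢσᵢ².
True-score variance = [5.9²·0.67 + 8.6²·0.62 + 16.6²·0.64] + 159.526 = 245.536 + 159.526 = 405.063.
Reliability = 405.063 / 543.856 = 0.745.

0.745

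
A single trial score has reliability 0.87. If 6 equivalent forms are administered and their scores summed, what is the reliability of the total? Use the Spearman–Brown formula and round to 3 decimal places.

ρ_k = kρ / (1 + (k−1)ρ) = 6·0.87 / (1 + 5·0.87) = 5.220 / 5.350 = 0.976.

0.976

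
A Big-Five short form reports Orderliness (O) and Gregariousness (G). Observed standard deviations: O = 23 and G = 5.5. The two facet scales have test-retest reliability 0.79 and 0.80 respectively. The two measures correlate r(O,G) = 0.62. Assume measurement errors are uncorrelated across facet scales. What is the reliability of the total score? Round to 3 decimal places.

0.836

Var(O+G) = 23² + 5.5² + 2·[23·5.5·0.62] = 559.25 + 156.86 = 716.11.
Under uncorrelated errors the observed covariances equal the true-score covariances, so only the own-variance terms attenuate.
True-score variance = [23²·0.79 + 5.5²·0.80] + 156.86 = 442.11 + 156.86 = 598.97.
Reliability = 598.97 / 716.11 = 0.836.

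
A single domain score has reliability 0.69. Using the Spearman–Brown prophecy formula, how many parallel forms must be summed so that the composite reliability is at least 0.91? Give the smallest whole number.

5

k ≥ ρ*(1−ρ₁)/(ρ₁(1−ρ*)) = 0.91·0.31 / (0.69·0.09) = 4.543.
Smallest integer k = 5.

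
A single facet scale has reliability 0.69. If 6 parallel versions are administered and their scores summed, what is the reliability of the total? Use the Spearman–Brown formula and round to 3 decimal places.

0.930

ρ_k = kρ / (1 + (k−1)ρ) = 6·0.69 / (1 + 5·0.69) = 4.140 / 4.450 = 0.930.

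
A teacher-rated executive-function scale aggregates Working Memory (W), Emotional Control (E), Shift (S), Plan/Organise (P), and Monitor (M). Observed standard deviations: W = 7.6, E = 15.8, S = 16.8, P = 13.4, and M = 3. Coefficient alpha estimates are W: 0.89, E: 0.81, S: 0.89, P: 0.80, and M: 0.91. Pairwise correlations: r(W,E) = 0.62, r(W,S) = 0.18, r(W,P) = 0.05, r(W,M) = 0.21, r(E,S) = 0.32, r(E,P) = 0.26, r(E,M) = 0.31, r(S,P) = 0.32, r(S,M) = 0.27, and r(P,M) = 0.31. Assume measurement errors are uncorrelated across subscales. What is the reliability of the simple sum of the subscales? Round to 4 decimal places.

0.9189

Var(W+E+S+P+M) = 7.6² + 15.8² + 16.8² + 13.4² + 3² + 2·[7.6·15.8·0.62 + 7.6·16.8·0.18 + 7.6·13.4·0.05 + 7.6·3·0.21 + 15.8·16.8·0.32 + 15.8·13.4·0.26 + 15.8·3·0.31 + 16.8·13.4·0.32 + 16.8·3·0.27 + 13.4·3·0.31] = 778.2 + 720.205 = 1498.4.
With uncorrelated errors the cross-covariances are all true-score covariance, so they carry over unchanged; only the diagonal terms shrink to ρᵢσᵢ².
True-score variance = [7.6²·0.89 + 15.8²·0.81 + 16.8²·0.89 + 13.4²·0.80 + 3²·0.91] + 720.205 = 656.646 + 720.205 = 1376.85.
Reliability = 1376.85 / 1498.4 = 0.9189.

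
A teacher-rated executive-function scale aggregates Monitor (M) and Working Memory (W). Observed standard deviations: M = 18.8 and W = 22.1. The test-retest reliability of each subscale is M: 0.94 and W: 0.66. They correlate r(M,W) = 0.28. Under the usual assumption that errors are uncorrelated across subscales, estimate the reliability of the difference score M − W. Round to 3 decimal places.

Var(M−W) = 18.8² + 22.1² − 2·18.8·22.1·0.28 = 841.85 − 232.669 = 609.181.
Under uncorrelated errors the observed covariances equal the true-score covariances, so only the own-variance terms attenuate.
True-score variance = [18.8²·0.94 + 22.1²·0.66] − 232.669 = 654.584 − 232.669 = 421.915.
Reliability = 421.915 / 609.181 = 0.693.

0.693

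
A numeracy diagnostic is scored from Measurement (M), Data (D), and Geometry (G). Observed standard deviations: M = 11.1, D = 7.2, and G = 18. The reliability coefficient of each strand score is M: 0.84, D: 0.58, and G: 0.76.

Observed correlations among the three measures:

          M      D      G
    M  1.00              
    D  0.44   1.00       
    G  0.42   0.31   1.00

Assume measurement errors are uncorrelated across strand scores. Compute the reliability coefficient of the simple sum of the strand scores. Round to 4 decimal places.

Var(M+D+G) = 11.1² + 7.2² + 18² + 2·[11.1·7.2·0.44 + 11.1·18·0.42 + 7.2·18·0.31] = 499.05 + 318.514 = 817.564.
With uncorrelated errors the cross-covariances are all true-score covariance, so they carry over unchanged; only the diagonal terms shrink to ρᵢσᵢ².
True-score variance = [11.1²·0.84 + 7.2²·0.58 + 18²·0.76] + 318.514 = 379.804 + 318.514 = 698.317.
Reliability = 698.317 / 817.564 = 0.8541.

0.8541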